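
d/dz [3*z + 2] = 3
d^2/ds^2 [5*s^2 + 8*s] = 10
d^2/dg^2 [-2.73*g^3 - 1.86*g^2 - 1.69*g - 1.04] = -16.38*g - 3.72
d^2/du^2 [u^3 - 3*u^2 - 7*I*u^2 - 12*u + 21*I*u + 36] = 6*u - 6 - 14*I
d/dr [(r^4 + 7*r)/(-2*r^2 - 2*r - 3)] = (-4*r^5 - 6*r^4 - 12*r^3 + 14*r^2 - 21)/(4*r^4 + 8*r^3 + 16*r^2 + 12*r + 9)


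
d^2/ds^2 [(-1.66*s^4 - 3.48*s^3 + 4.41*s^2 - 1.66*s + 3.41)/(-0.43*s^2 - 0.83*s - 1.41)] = (0.613867999999999*s^6 + 3.554724*s^5 + 12.900192*s^4 + 35.41979*s^3 + 76.29846*s^2 + 28.170606*s - 21.98377)/(0.079507*s^6 + 0.460401*s^5 + 1.670808*s^4 + 3.591161*s^3 + 5.478696*s^2 + 4.950369*s + 2.803221)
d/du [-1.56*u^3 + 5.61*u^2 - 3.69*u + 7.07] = -4.68*u^2 + 11.22*u - 3.69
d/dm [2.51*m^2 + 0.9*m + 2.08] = 5.02*m + 0.9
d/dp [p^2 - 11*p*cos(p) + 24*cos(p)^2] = 11*p*sin(p) + 2*p - 24*sin(2*p) - 11*cos(p)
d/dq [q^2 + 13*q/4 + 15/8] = 2*q + 13/4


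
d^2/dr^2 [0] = 0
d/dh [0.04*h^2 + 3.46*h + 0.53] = 0.08*h + 3.46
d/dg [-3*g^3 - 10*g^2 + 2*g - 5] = -9*g^2 - 20*g + 2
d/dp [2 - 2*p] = -2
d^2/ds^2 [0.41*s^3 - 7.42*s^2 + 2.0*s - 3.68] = 2.46*s - 14.84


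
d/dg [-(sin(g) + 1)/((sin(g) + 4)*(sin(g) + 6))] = (sin(g)^2 + 2*sin(g) - 14)*cos(g)/((sin(g) + 4)^2*(sin(g) + 6)^2)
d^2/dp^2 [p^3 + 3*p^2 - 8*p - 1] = 6*p + 6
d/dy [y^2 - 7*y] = 2*y - 7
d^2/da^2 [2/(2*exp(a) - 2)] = (exp(a) + 1)*exp(a)/(exp(a) - 1)^3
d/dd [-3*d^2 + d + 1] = 1 - 6*d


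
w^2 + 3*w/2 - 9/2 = (w - 3/2)*(w + 3)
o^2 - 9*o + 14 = (o - 7)*(o - 2)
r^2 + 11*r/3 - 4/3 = (r - 1/3)*(r + 4)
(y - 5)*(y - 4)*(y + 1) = y^3 - 8*y^2 + 11*y + 20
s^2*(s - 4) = s^3 - 4*s^2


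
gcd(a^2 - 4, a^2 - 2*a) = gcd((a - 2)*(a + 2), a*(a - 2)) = a - 2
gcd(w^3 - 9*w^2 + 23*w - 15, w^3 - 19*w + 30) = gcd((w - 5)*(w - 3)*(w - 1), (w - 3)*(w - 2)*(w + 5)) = w - 3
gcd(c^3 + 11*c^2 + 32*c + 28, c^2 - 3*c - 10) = c + 2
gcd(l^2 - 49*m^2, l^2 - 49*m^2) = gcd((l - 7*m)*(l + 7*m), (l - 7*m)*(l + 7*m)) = l^2 - 49*m^2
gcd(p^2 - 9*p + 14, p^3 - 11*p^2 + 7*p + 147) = p - 7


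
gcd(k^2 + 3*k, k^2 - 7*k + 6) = 1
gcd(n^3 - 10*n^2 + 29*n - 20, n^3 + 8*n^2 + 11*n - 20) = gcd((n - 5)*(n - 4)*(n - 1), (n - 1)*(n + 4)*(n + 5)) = n - 1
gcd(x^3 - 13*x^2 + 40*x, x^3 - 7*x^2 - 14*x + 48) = x - 8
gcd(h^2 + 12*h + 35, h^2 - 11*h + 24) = 1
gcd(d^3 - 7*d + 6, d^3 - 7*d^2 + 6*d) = d - 1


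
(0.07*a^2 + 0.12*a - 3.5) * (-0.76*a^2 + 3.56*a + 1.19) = -0.0532*a^4 + 0.158*a^3 + 3.1705*a^2 - 12.3172*a - 4.165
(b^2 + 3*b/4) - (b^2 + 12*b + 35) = -45*b/4 - 35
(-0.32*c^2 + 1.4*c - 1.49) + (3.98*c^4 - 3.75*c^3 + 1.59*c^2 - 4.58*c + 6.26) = 3.98*c^4 - 3.75*c^3 + 1.27*c^2 - 3.18*c + 4.77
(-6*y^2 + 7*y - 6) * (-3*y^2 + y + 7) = 18*y^4 - 27*y^3 - 17*y^2 + 43*y - 42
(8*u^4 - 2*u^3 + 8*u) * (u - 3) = 8*u^5 - 26*u^4 + 6*u^3 + 8*u^2 - 24*u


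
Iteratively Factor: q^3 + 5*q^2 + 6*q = (q + 2)*(q^2 + 3*q) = q*(q + 2)*(q + 3)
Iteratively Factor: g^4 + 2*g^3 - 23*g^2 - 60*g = (g - 5)*(g^3 + 7*g^2 + 12*g) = (g - 5)*(g + 4)*(g^2 + 3*g) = g*(g - 5)*(g + 4)*(g + 3)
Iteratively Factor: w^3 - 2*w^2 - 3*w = (w - 3)*(w^2 + w) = (w - 3)*(w + 1)*(w)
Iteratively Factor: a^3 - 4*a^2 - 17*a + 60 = (a + 4)*(a^2 - 8*a + 15) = (a - 5)*(a + 4)*(a - 3)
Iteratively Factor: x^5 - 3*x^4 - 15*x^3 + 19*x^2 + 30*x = (x)*(x^4 - 3*x^3 - 15*x^2 + 19*x + 30) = x*(x - 2)*(x^3 - x^2 - 17*x - 15) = x*(x - 5)*(x - 2)*(x^2 + 4*x + 3) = x*(x - 5)*(x - 2)*(x + 3)*(x + 1)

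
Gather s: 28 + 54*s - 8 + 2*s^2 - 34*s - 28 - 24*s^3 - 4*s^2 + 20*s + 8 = -24*s^3 - 2*s^2 + 40*s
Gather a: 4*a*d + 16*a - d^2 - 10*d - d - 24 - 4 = a*(4*d + 16) - d^2 - 11*d - 28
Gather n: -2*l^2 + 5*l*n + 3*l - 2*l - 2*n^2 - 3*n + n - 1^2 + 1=-2*l^2 + l - 2*n^2 + n*(5*l - 2)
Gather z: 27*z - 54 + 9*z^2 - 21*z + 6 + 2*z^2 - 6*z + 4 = 11*z^2 - 44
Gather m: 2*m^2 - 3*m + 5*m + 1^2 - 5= 2*m^2 + 2*m - 4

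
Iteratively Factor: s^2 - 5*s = (s)*(s - 5)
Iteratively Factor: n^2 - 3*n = (n - 3)*(n)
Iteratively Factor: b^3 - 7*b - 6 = (b + 1)*(b^2 - b - 6) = (b - 3)*(b + 1)*(b + 2)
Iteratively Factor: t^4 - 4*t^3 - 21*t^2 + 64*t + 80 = (t - 4)*(t^3 - 21*t - 20) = (t - 5)*(t - 4)*(t^2 + 5*t + 4) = (t - 5)*(t - 4)*(t + 1)*(t + 4)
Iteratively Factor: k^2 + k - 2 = (k - 1)*(k + 2)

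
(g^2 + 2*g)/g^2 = (g + 2)/g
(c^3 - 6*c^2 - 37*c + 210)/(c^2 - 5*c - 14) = (c^2 + c - 30)/(c + 2)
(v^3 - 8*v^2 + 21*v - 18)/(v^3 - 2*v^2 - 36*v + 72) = (v^2 - 6*v + 9)/(v^2 - 36)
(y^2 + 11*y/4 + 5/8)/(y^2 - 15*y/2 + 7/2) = (8*y^2 + 22*y + 5)/(4*(2*y^2 - 15*y + 7))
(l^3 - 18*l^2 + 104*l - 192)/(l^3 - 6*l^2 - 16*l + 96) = (l - 8)/(l + 4)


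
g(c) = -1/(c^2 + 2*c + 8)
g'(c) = -(-2*c - 2)/(c^2 + 2*c + 8)^2 = 2*(c + 1)/(c^2 + 2*c + 8)^2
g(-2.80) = -0.10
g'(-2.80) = -0.03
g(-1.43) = -0.14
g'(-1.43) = -0.02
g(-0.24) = -0.13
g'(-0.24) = 0.03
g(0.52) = -0.11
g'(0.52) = 0.04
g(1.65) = -0.07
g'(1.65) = 0.03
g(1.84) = -0.07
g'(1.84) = 0.03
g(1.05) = -0.09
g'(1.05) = 0.03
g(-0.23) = -0.13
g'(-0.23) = 0.03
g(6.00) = -0.02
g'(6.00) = 0.00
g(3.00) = -0.04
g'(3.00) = 0.02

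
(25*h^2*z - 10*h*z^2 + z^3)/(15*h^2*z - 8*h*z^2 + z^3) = (-5*h + z)/(-3*h + z)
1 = 1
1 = 1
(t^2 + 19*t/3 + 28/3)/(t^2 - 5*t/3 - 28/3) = (t + 4)/(t - 4)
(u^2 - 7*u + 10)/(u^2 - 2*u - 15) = (u - 2)/(u + 3)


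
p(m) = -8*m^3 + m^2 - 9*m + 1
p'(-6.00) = -885.00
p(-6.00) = 1819.00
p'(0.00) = -9.00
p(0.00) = 1.00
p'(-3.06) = -239.85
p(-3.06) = 267.12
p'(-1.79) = -89.48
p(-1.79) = 66.20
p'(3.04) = -224.72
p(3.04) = -241.87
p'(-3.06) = -239.85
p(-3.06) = 267.12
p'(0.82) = -23.50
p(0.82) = -10.12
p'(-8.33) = -1690.99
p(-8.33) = 4769.44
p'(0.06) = -8.97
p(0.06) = 0.46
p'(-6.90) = -1165.44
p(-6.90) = 2738.78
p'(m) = -24*m^2 + 2*m - 9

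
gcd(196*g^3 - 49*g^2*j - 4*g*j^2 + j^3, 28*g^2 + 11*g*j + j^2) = 7*g + j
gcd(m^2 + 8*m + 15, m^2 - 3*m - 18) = m + 3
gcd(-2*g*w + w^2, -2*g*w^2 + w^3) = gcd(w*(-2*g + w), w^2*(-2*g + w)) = -2*g*w + w^2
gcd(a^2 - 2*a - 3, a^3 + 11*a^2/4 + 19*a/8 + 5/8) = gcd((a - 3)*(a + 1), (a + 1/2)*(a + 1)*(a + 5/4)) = a + 1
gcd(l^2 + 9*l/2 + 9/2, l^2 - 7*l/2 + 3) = 1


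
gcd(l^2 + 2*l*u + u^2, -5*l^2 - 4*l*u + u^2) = l + u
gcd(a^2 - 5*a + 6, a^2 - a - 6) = a - 3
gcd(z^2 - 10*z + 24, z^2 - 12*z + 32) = z - 4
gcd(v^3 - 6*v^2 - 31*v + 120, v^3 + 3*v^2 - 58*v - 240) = v^2 - 3*v - 40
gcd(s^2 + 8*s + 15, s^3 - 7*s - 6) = 1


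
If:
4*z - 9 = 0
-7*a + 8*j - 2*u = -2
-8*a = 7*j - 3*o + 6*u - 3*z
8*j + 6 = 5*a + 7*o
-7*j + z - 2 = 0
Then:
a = -229/1064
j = 1/28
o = 1119/1064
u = 4035/2128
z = 9/4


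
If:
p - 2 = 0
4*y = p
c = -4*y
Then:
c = -2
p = 2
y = 1/2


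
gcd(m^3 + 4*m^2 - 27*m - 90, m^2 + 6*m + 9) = m + 3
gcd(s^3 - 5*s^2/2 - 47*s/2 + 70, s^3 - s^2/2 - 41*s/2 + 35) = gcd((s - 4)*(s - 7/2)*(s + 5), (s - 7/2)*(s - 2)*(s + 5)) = s^2 + 3*s/2 - 35/2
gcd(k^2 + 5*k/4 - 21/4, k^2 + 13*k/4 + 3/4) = k + 3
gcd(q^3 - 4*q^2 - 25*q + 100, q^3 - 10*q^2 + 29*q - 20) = q^2 - 9*q + 20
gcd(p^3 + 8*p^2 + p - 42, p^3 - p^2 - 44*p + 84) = p^2 + 5*p - 14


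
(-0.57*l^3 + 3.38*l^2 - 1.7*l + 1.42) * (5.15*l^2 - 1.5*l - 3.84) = -2.9355*l^5 + 18.262*l^4 - 11.6362*l^3 - 3.1162*l^2 + 4.398*l - 5.4528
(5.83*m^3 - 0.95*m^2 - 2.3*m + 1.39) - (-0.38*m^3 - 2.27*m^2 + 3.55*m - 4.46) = 6.21*m^3 + 1.32*m^2 - 5.85*m + 5.85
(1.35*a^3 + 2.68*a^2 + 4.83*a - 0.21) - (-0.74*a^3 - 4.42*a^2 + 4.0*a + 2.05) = 2.09*a^3 + 7.1*a^2 + 0.83*a - 2.26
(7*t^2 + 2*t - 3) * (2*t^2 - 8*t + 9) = 14*t^4 - 52*t^3 + 41*t^2 + 42*t - 27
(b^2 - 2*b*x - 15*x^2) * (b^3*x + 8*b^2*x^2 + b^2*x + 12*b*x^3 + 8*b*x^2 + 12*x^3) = b^5*x + 6*b^4*x^2 + b^4*x - 19*b^3*x^3 + 6*b^3*x^2 - 144*b^2*x^4 - 19*b^2*x^3 - 180*b*x^5 - 144*b*x^4 - 180*x^5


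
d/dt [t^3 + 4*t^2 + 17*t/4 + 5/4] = 3*t^2 + 8*t + 17/4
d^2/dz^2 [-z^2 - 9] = -2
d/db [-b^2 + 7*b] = 7 - 2*b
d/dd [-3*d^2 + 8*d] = 8 - 6*d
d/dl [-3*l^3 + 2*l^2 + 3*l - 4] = -9*l^2 + 4*l + 3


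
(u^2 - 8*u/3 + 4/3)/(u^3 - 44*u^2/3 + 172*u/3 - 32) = (u - 2)/(u^2 - 14*u + 48)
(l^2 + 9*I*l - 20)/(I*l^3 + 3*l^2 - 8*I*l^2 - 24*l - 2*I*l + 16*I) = (-I*l^2 + 9*l + 20*I)/(l^3 + l^2*(-8 - 3*I) + l*(-2 + 24*I) + 16)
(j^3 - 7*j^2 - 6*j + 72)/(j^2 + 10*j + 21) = (j^2 - 10*j + 24)/(j + 7)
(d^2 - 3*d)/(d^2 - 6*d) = (d - 3)/(d - 6)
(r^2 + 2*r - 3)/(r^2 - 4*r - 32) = (-r^2 - 2*r + 3)/(-r^2 + 4*r + 32)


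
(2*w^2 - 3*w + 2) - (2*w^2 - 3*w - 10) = 12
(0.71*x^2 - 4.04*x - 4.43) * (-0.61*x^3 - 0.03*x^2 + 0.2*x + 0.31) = -0.4331*x^5 + 2.4431*x^4 + 2.9655*x^3 - 0.455*x^2 - 2.1384*x - 1.3733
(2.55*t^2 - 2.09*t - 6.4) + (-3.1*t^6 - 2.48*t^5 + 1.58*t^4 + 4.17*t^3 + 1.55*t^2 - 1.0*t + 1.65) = -3.1*t^6 - 2.48*t^5 + 1.58*t^4 + 4.17*t^3 + 4.1*t^2 - 3.09*t - 4.75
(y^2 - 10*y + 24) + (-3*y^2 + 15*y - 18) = -2*y^2 + 5*y + 6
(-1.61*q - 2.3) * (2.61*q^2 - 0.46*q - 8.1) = -4.2021*q^3 - 5.2624*q^2 + 14.099*q + 18.63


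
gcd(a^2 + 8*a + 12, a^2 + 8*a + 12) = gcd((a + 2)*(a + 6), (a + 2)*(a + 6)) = a^2 + 8*a + 12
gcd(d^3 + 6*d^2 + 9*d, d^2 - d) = d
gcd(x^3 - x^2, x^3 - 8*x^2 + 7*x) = x^2 - x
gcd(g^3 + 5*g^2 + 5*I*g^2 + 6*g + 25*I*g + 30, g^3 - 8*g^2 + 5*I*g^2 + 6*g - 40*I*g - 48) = g^2 + 5*I*g + 6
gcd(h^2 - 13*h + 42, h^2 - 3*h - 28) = h - 7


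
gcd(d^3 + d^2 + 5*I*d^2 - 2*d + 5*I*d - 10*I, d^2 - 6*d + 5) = d - 1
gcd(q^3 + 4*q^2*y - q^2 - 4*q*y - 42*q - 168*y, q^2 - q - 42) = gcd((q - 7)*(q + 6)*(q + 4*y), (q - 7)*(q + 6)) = q^2 - q - 42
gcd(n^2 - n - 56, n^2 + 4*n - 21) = n + 7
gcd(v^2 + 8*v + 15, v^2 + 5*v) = v + 5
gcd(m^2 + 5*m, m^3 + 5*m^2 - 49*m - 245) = m + 5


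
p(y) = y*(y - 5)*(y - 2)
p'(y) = y*(y - 5) + y*(y - 2) + (y - 5)*(y - 2) = 3*y^2 - 14*y + 10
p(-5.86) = -500.21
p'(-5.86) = 195.06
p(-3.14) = -131.38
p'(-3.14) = 83.54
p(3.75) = -8.20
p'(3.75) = -0.31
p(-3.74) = -187.63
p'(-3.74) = 104.32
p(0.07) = 0.67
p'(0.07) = 9.03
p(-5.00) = -350.00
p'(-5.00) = 155.00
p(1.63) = 2.03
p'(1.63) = -4.85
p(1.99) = 0.06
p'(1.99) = -5.98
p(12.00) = 840.00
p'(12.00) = 274.00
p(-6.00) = -528.00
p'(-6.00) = 202.00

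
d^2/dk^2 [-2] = 0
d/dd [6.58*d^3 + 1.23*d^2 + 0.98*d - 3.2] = 19.74*d^2 + 2.46*d + 0.98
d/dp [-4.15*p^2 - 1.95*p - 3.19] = -8.3*p - 1.95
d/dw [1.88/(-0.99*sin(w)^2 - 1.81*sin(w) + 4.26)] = (3.7224*sin(w) + 3.4028)*cos(w)/(0.99*sin(w)^2 + 1.81*sin(w) - 4.26)^2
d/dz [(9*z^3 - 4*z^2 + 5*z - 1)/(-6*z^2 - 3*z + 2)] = (-54*z^4 - 54*z^3 + 96*z^2 - 28*z + 7)/(36*z^4 + 36*z^3 - 15*z^2 - 12*z + 4)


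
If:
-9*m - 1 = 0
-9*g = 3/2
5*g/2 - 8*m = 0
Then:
No Solution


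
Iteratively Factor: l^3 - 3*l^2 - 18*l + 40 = (l + 4)*(l^2 - 7*l + 10) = (l - 5)*(l + 4)*(l - 2)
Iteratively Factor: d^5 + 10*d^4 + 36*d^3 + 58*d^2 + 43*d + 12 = (d + 1)*(d^4 + 9*d^3 + 27*d^2 + 31*d + 12) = (d + 1)*(d + 3)*(d^3 + 6*d^2 + 9*d + 4) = (d + 1)^2*(d + 3)*(d^2 + 5*d + 4) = (d + 1)^2*(d + 3)*(d + 4)*(d + 1)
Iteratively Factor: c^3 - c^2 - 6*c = (c - 3)*(c^2 + 2*c) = (c - 3)*(c + 2)*(c)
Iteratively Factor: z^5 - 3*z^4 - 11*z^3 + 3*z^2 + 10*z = (z - 5)*(z^4 + 2*z^3 - z^2 - 2*z) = (z - 5)*(z + 1)*(z^3 + z^2 - 2*z) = (z - 5)*(z + 1)*(z + 2)*(z^2 - z) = z*(z - 5)*(z + 1)*(z + 2)*(z - 1)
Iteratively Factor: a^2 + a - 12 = (a + 4)*(a - 3)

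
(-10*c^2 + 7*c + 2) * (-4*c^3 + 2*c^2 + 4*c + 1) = 40*c^5 - 48*c^4 - 34*c^3 + 22*c^2 + 15*c + 2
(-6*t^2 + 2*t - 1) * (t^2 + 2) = -6*t^4 + 2*t^3 - 13*t^2 + 4*t - 2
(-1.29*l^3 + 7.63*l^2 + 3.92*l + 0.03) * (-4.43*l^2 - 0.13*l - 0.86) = 5.7147*l^5 - 33.6332*l^4 - 17.2481*l^3 - 7.2043*l^2 - 3.3751*l - 0.0258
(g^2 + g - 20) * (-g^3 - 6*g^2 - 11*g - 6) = -g^5 - 7*g^4 + 3*g^3 + 103*g^2 + 214*g + 120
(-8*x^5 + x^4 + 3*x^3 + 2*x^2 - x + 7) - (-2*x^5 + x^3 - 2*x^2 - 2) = -6*x^5 + x^4 + 2*x^3 + 4*x^2 - x + 9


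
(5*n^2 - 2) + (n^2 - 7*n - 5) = 6*n^2 - 7*n - 7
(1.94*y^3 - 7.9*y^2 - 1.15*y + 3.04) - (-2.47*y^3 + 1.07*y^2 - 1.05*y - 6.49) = 4.41*y^3 - 8.97*y^2 - 0.0999999999999999*y + 9.53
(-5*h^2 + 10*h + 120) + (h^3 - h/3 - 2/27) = h^3 - 5*h^2 + 29*h/3 + 3238/27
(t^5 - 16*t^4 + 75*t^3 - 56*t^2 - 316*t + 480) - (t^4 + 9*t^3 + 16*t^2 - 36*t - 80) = t^5 - 17*t^4 + 66*t^3 - 72*t^2 - 280*t + 560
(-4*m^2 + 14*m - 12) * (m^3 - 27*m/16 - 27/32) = -4*m^5 + 14*m^4 - 21*m^3/4 - 81*m^2/4 + 135*m/16 + 81/8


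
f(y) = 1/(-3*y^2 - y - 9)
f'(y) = (6*y + 1)/(-3*y^2 - y - 9)^2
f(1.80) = -0.05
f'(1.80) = 0.03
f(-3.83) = -0.02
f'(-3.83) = -0.01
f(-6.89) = -0.01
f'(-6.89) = -0.00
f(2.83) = -0.03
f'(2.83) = 0.01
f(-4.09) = -0.02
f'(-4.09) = -0.01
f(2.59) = -0.03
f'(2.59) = 0.02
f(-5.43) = -0.01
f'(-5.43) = -0.00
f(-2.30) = -0.04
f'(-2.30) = -0.03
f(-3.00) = -0.03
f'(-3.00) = -0.02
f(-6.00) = -0.00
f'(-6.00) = 0.00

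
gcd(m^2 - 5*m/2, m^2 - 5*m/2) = m^2 - 5*m/2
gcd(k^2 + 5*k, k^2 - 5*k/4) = k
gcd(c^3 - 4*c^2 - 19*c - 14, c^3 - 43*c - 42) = c^2 - 6*c - 7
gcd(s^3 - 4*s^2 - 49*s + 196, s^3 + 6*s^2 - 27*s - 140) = s + 7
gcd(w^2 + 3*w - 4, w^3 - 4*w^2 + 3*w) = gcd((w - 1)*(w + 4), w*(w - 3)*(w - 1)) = w - 1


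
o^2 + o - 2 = (o - 1)*(o + 2)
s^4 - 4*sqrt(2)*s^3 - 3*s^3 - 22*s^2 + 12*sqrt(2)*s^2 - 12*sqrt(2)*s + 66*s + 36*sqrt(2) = (s - 3)*(s - 6*sqrt(2))*(s + sqrt(2))^2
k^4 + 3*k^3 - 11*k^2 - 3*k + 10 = (k - 2)*(k - 1)*(k + 1)*(k + 5)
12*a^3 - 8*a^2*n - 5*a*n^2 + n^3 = (-6*a + n)*(-a + n)*(2*a + n)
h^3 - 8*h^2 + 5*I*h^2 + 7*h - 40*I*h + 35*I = (h - 7)*(h - 1)*(h + 5*I)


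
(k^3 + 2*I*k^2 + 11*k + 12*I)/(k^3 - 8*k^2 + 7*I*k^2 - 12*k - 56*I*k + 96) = (k^2 - 2*I*k + 3)/(k^2 + k*(-8 + 3*I) - 24*I)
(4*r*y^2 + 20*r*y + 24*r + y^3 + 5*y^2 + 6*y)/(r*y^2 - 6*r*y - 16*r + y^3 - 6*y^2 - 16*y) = (4*r*y + 12*r + y^2 + 3*y)/(r*y - 8*r + y^2 - 8*y)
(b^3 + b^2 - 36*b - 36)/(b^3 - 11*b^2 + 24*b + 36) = (b + 6)/(b - 6)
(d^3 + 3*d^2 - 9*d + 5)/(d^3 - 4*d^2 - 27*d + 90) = (d^2 - 2*d + 1)/(d^2 - 9*d + 18)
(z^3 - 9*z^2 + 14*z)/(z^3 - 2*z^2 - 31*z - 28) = z*(z - 2)/(z^2 + 5*z + 4)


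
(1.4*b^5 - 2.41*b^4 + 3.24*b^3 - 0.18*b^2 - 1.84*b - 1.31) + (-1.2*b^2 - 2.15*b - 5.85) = 1.4*b^5 - 2.41*b^4 + 3.24*b^3 - 1.38*b^2 - 3.99*b - 7.16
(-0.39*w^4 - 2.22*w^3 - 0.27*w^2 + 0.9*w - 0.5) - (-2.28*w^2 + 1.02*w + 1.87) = -0.39*w^4 - 2.22*w^3 + 2.01*w^2 - 0.12*w - 2.37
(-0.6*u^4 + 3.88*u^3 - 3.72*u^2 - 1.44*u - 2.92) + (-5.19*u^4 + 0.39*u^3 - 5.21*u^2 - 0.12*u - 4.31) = -5.79*u^4 + 4.27*u^3 - 8.93*u^2 - 1.56*u - 7.23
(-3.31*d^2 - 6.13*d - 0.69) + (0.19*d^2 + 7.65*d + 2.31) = -3.12*d^2 + 1.52*d + 1.62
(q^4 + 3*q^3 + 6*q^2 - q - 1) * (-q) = -q^5 - 3*q^4 - 6*q^3 + q^2 + q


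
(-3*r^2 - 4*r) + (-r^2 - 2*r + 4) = -4*r^2 - 6*r + 4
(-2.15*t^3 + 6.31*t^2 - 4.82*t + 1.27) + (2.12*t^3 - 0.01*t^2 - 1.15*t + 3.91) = -0.0299999999999998*t^3 + 6.3*t^2 - 5.97*t + 5.18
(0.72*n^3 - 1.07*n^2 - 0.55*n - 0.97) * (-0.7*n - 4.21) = -0.504*n^4 - 2.2822*n^3 + 4.8897*n^2 + 2.9945*n + 4.0837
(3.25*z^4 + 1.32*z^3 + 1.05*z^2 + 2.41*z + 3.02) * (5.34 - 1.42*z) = -4.615*z^5 + 15.4806*z^4 + 5.5578*z^3 + 2.1848*z^2 + 8.581*z + 16.1268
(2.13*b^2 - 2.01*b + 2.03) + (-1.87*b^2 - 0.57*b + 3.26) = 0.26*b^2 - 2.58*b + 5.29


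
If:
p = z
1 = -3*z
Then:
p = -1/3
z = -1/3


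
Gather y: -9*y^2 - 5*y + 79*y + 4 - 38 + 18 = -9*y^2 + 74*y - 16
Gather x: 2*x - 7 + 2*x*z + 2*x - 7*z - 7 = x*(2*z + 4) - 7*z - 14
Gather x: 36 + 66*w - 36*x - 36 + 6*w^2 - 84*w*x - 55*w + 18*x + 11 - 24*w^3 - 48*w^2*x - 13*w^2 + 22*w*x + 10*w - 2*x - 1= -24*w^3 - 7*w^2 + 21*w + x*(-48*w^2 - 62*w - 20) + 10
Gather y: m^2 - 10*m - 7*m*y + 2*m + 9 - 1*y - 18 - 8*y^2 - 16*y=m^2 - 8*m - 8*y^2 + y*(-7*m - 17) - 9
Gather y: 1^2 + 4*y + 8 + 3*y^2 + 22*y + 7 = 3*y^2 + 26*y + 16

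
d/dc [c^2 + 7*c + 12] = 2*c + 7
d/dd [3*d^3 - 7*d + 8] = 9*d^2 - 7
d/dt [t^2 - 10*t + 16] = 2*t - 10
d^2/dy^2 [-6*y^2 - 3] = -12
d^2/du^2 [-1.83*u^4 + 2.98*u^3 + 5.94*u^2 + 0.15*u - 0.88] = -21.96*u^2 + 17.88*u + 11.88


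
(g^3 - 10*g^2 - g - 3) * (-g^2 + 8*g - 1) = -g^5 + 18*g^4 - 80*g^3 + 5*g^2 - 23*g + 3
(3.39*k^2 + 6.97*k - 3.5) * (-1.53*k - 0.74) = -5.1867*k^3 - 13.1727*k^2 + 0.1972*k + 2.59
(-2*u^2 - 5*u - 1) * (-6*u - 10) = 12*u^3 + 50*u^2 + 56*u + 10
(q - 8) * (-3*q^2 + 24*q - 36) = -3*q^3 + 48*q^2 - 228*q + 288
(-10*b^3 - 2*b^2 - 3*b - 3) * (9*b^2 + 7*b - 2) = -90*b^5 - 88*b^4 - 21*b^3 - 44*b^2 - 15*b + 6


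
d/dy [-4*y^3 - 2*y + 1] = -12*y^2 - 2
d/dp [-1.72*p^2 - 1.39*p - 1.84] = -3.44*p - 1.39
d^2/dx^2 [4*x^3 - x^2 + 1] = 24*x - 2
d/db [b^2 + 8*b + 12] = 2*b + 8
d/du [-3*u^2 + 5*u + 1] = 5 - 6*u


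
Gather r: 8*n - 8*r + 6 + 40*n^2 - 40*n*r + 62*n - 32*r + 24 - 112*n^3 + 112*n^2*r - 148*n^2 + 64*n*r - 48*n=-112*n^3 - 108*n^2 + 22*n + r*(112*n^2 + 24*n - 40) + 30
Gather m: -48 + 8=-40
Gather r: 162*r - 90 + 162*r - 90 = 324*r - 180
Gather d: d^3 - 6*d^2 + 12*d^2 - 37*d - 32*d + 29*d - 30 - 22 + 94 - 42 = d^3 + 6*d^2 - 40*d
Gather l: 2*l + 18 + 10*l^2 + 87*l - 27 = 10*l^2 + 89*l - 9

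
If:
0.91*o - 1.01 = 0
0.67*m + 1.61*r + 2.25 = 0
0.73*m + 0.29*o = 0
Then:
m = -0.44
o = 1.11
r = -1.21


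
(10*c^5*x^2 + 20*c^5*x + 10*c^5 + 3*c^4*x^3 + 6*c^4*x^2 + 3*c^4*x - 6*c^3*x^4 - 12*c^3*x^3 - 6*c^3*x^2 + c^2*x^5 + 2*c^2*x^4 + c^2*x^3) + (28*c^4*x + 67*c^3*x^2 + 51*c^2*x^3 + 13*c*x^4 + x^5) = 10*c^5*x^2 + 20*c^5*x + 10*c^5 + 3*c^4*x^3 + 6*c^4*x^2 + 31*c^4*x - 6*c^3*x^4 - 12*c^3*x^3 + 61*c^3*x^2 + c^2*x^5 + 2*c^2*x^4 + 52*c^2*x^3 + 13*c*x^4 + x^5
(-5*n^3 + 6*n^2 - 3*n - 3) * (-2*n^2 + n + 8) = 10*n^5 - 17*n^4 - 28*n^3 + 51*n^2 - 27*n - 24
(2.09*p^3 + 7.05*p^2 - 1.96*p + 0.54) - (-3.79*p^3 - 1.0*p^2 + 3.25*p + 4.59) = 5.88*p^3 + 8.05*p^2 - 5.21*p - 4.05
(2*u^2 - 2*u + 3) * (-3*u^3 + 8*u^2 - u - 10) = -6*u^5 + 22*u^4 - 27*u^3 + 6*u^2 + 17*u - 30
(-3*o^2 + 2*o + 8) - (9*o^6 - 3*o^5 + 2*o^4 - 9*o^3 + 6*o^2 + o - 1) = -9*o^6 + 3*o^5 - 2*o^4 + 9*o^3 - 9*o^2 + o + 9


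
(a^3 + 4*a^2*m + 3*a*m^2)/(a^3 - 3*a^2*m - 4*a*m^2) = (a + 3*m)/(a - 4*m)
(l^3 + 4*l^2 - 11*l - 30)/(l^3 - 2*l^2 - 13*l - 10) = (l^2 + 2*l - 15)/(l^2 - 4*l - 5)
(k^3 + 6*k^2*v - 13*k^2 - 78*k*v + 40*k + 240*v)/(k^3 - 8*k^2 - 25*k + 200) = (k + 6*v)/(k + 5)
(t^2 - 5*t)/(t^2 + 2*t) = (t - 5)/(t + 2)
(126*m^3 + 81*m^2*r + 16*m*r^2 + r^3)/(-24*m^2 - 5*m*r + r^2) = (42*m^2 + 13*m*r + r^2)/(-8*m + r)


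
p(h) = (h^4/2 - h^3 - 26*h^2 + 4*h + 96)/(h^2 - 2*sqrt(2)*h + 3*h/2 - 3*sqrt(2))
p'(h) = (-2*h - 3/2 + 2*sqrt(2))*(h^4/2 - h^3 - 26*h^2 + 4*h + 96)/(h^2 - 2*sqrt(2)*h + 3*h/2 - 3*sqrt(2))^2 + (2*h^3 - 3*h^2 - 52*h + 4)/(h^2 - 2*sqrt(2)*h + 3*h/2 - 3*sqrt(2)) = (-(4*h - 4*sqrt(2) + 3)*(h^4 - 2*h^3 - 52*h^2 + 8*h + 192) + 2*(2*h^2 - 4*sqrt(2)*h + 3*h - 6*sqrt(2))*(2*h^3 - 3*h^2 - 52*h + 4))/(2*h^2 - 4*sqrt(2)*h + 3*h - 6*sqrt(2))^2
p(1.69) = -7.64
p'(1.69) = 18.48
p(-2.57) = -8.17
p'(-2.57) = 5.37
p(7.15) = -7.05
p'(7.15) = 8.06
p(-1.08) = -38.56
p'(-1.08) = 48.96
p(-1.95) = 1.85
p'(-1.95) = 41.31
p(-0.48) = -26.14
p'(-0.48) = 9.42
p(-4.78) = -5.89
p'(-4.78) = -3.95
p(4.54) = -29.30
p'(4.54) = 11.64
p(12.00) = 40.71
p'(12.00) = 11.96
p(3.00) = -145.71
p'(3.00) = 719.74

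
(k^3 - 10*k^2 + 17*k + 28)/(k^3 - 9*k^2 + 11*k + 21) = (k - 4)/(k - 3)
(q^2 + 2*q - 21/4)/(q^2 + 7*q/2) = (q - 3/2)/q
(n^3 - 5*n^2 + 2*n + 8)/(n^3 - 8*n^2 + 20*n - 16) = (n + 1)/(n - 2)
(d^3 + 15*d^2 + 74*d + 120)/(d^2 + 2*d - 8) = (d^2 + 11*d + 30)/(d - 2)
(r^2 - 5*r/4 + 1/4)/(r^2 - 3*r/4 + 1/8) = 2*(r - 1)/(2*r - 1)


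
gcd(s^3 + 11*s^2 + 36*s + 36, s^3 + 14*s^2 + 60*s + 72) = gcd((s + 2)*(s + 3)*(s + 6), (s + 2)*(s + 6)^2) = s^2 + 8*s + 12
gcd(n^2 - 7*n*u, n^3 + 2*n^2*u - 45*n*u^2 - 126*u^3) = -n + 7*u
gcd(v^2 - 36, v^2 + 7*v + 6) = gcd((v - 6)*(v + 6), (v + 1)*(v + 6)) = v + 6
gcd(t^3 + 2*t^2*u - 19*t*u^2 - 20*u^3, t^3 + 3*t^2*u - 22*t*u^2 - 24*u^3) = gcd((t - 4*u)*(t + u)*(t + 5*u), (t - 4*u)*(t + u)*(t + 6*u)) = t^2 - 3*t*u - 4*u^2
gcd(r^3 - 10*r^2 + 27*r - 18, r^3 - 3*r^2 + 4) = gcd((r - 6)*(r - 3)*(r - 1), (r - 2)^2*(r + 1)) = 1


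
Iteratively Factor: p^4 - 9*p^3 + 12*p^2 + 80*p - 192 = (p - 4)*(p^3 - 5*p^2 - 8*p + 48) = (p - 4)^2*(p^2 - p - 12) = (p - 4)^3*(p + 3)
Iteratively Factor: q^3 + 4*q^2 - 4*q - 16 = (q - 2)*(q^2 + 6*q + 8) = (q - 2)*(q + 2)*(q + 4)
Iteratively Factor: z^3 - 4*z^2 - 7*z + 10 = (z + 2)*(z^2 - 6*z + 5) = (z - 5)*(z + 2)*(z - 1)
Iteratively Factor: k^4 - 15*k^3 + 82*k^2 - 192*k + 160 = (k - 4)*(k^3 - 11*k^2 + 38*k - 40) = (k - 5)*(k - 4)*(k^2 - 6*k + 8) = (k - 5)*(k - 4)*(k - 2)*(k - 4)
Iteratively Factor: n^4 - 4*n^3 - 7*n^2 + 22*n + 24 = (n - 4)*(n^3 - 7*n - 6) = (n - 4)*(n - 3)*(n^2 + 3*n + 2) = (n - 4)*(n - 3)*(n + 2)*(n + 1)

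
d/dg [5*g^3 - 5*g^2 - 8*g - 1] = 15*g^2 - 10*g - 8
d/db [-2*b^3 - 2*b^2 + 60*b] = -6*b^2 - 4*b + 60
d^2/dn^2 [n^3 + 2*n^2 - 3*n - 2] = 6*n + 4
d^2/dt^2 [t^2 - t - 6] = 2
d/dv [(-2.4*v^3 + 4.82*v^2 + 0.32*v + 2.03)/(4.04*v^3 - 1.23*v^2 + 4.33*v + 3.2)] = (3.5527136788005e-15*v^5 - 16.5208*v^4 - 23.3696*v^3 - 26.3794*v^2 + 35.8418*v - 7.7659)/(16.3216*v^6 - 9.9384*v^5 + 36.4993*v^4 + 15.2042*v^3 + 10.8769*v^2 + 27.712*v + 10.24)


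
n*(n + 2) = n^2 + 2*n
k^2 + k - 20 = (k - 4)*(k + 5)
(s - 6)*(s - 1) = s^2 - 7*s + 6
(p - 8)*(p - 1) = p^2 - 9*p + 8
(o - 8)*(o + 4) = o^2 - 4*o - 32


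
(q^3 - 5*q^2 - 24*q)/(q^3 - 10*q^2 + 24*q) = (q^2 - 5*q - 24)/(q^2 - 10*q + 24)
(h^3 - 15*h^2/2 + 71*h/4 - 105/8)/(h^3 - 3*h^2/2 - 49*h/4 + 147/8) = (2*h - 5)/(2*h + 7)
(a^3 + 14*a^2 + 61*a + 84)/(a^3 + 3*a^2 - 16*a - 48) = (a + 7)/(a - 4)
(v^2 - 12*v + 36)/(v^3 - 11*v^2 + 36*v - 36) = (v - 6)/(v^2 - 5*v + 6)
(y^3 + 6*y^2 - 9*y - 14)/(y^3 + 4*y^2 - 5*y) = (y^3 + 6*y^2 - 9*y - 14)/(y*(y^2 + 4*y - 5))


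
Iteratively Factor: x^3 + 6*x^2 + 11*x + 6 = (x + 1)*(x^2 + 5*x + 6) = (x + 1)*(x + 3)*(x + 2)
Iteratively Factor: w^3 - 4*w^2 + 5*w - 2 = (w - 2)*(w^2 - 2*w + 1) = (w - 2)*(w - 1)*(w - 1)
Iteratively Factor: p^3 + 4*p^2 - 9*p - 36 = (p + 4)*(p^2 - 9) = (p - 3)*(p + 4)*(p + 3)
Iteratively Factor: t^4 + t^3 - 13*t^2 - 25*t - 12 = (t - 4)*(t^3 + 5*t^2 + 7*t + 3) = (t - 4)*(t + 1)*(t^2 + 4*t + 3) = (t - 4)*(t + 1)*(t + 3)*(t + 1)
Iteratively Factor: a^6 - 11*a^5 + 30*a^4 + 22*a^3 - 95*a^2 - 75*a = (a - 5)*(a^5 - 6*a^4 + 22*a^2 + 15*a) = a*(a - 5)*(a^4 - 6*a^3 + 22*a + 15) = a*(a - 5)*(a + 1)*(a^3 - 7*a^2 + 7*a + 15) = a*(a - 5)^2*(a + 1)*(a^2 - 2*a - 3) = a*(a - 5)^2*(a - 3)*(a + 1)*(a + 1)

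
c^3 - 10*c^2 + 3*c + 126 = (c - 7)*(c - 6)*(c + 3)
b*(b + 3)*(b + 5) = b^3 + 8*b^2 + 15*b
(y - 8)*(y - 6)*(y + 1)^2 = y^4 - 12*y^3 + 21*y^2 + 82*y + 48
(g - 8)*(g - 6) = g^2 - 14*g + 48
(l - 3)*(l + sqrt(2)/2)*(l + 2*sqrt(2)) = l^3 - 3*l^2 + 5*sqrt(2)*l^2/2 - 15*sqrt(2)*l/2 + 2*l - 6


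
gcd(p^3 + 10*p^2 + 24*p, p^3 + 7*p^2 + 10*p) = p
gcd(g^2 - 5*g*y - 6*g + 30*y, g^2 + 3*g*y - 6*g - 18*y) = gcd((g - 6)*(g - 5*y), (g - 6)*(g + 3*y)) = g - 6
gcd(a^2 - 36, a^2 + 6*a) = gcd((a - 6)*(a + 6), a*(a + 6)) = a + 6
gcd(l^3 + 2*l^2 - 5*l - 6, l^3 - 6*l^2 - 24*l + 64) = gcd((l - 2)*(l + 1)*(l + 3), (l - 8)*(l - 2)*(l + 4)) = l - 2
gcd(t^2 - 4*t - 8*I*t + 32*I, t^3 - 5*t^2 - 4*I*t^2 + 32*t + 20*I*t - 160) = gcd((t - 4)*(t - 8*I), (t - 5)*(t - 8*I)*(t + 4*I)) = t - 8*I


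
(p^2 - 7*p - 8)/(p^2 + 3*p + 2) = (p - 8)/(p + 2)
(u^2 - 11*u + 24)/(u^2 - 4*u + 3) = (u - 8)/(u - 1)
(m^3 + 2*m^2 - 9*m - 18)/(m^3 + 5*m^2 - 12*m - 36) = (m + 3)/(m + 6)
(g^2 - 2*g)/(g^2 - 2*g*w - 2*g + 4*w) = g/(g - 2*w)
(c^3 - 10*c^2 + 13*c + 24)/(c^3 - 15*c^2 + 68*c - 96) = (c + 1)/(c - 4)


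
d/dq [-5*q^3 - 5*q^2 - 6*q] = -15*q^2 - 10*q - 6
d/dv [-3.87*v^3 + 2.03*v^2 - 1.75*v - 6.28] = -11.61*v^2 + 4.06*v - 1.75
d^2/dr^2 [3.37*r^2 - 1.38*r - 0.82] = 6.74000000000000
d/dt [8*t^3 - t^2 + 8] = 2*t*(12*t - 1)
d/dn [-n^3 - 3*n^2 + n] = -3*n^2 - 6*n + 1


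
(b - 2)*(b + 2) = b^2 - 4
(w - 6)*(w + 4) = w^2 - 2*w - 24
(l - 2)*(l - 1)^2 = l^3 - 4*l^2 + 5*l - 2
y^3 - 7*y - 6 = (y - 3)*(y + 1)*(y + 2)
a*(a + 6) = a^2 + 6*a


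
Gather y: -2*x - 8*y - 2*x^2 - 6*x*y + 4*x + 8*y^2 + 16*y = -2*x^2 + 2*x + 8*y^2 + y*(8 - 6*x)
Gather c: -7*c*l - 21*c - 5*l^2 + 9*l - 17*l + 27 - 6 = c*(-7*l - 21) - 5*l^2 - 8*l + 21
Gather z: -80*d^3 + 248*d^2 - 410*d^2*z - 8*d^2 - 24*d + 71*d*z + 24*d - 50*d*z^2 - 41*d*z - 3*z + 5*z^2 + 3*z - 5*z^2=-80*d^3 + 240*d^2 - 50*d*z^2 + z*(-410*d^2 + 30*d)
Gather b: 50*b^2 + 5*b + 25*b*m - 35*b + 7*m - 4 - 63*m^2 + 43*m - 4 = 50*b^2 + b*(25*m - 30) - 63*m^2 + 50*m - 8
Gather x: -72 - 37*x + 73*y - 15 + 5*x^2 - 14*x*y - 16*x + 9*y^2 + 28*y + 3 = 5*x^2 + x*(-14*y - 53) + 9*y^2 + 101*y - 84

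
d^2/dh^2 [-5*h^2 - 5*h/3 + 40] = -10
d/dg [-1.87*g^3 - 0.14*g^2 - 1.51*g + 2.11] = -5.61*g^2 - 0.28*g - 1.51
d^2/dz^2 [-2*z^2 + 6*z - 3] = -4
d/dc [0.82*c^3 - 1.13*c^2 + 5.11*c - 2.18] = 2.46*c^2 - 2.26*c + 5.11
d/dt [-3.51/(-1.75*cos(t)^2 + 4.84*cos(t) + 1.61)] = (12.285*cos(t) - 16.9884)*sin(t)/(-1.75*cos(t)^2 + 4.84*cos(t) + 1.61)^2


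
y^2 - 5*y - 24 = (y - 8)*(y + 3)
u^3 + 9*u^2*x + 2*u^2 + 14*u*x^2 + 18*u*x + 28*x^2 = (u + 2)*(u + 2*x)*(u + 7*x)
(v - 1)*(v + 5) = v^2 + 4*v - 5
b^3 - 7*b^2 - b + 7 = (b - 7)*(b - 1)*(b + 1)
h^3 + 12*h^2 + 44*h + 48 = (h + 2)*(h + 4)*(h + 6)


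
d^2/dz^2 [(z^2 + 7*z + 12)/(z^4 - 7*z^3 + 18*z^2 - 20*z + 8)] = 2*(3*z^4 + 45*z^3 + 47*z^2 - 341*z + 266)/(z^8 - 13*z^7 + 73*z^6 - 231*z^5 + 450*z^4 - 552*z^3 + 416*z^2 - 176*z + 32)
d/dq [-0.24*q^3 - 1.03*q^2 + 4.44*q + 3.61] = -0.72*q^2 - 2.06*q + 4.44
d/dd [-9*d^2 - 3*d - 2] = -18*d - 3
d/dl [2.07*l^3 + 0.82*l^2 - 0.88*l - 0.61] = 6.21*l^2 + 1.64*l - 0.88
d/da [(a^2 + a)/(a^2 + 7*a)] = 6/(a^2 + 14*a + 49)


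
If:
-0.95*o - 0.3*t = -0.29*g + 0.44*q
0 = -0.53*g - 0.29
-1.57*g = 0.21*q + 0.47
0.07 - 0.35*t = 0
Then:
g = -0.55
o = -1.09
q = 1.85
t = 0.20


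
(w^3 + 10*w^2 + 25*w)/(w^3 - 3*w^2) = (w^2 + 10*w + 25)/(w*(w - 3))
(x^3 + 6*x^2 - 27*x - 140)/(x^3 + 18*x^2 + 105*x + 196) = (x - 5)/(x + 7)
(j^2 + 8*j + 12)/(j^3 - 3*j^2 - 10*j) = (j + 6)/(j*(j - 5))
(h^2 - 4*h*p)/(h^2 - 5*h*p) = (h - 4*p)/(h - 5*p)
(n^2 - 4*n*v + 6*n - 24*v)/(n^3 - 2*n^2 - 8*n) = (-n^2 + 4*n*v - 6*n + 24*v)/(n*(-n^2 + 2*n + 8))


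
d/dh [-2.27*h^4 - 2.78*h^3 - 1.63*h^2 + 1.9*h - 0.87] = -9.08*h^3 - 8.34*h^2 - 3.26*h + 1.9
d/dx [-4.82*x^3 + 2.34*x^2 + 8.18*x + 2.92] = -14.46*x^2 + 4.68*x + 8.18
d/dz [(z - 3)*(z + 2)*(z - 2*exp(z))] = -2*z^2*exp(z) + 3*z^2 - 2*z*exp(z) - 2*z + 14*exp(z) - 6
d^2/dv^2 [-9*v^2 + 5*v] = -18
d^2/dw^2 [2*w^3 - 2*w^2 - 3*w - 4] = 12*w - 4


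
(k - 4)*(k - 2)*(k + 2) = k^3 - 4*k^2 - 4*k + 16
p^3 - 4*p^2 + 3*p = p*(p - 3)*(p - 1)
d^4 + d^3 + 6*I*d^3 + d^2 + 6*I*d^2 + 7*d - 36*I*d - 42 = (d - 2)*(d + 3)*(d - I)*(d + 7*I)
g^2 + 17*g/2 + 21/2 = (g + 3/2)*(g + 7)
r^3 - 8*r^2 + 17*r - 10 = (r - 5)*(r - 2)*(r - 1)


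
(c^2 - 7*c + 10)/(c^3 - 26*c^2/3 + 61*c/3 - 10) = 3*(c - 2)/(3*c^2 - 11*c + 6)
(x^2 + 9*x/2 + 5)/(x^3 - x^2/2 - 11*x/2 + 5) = (x + 2)/(x^2 - 3*x + 2)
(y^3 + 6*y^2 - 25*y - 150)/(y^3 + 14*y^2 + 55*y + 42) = (y^2 - 25)/(y^2 + 8*y + 7)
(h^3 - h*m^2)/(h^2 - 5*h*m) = (h^2 - m^2)/(h - 5*m)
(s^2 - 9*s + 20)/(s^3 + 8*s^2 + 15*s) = (s^2 - 9*s + 20)/(s*(s^2 + 8*s + 15))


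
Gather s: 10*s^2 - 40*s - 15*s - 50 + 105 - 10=10*s^2 - 55*s + 45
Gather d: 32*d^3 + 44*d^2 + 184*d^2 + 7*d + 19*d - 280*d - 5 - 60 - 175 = 32*d^3 + 228*d^2 - 254*d - 240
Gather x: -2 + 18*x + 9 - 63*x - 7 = -45*x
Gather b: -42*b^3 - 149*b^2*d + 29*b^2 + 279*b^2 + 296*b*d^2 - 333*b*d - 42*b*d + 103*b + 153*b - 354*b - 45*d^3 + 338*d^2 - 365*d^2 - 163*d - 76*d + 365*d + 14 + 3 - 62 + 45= -42*b^3 + b^2*(308 - 149*d) + b*(296*d^2 - 375*d - 98) - 45*d^3 - 27*d^2 + 126*d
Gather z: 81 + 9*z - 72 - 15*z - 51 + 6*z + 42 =0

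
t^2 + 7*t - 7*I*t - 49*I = (t + 7)*(t - 7*I)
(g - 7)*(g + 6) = g^2 - g - 42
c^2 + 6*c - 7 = (c - 1)*(c + 7)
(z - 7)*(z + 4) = z^2 - 3*z - 28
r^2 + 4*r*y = r*(r + 4*y)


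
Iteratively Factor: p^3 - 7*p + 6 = (p - 1)*(p^2 + p - 6) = (p - 2)*(p - 1)*(p + 3)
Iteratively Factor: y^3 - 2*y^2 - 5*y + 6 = (y - 1)*(y^2 - y - 6) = (y - 1)*(y + 2)*(y - 3)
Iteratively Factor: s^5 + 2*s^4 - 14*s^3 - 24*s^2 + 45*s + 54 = (s - 3)*(s^4 + 5*s^3 + s^2 - 21*s - 18) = (s - 3)*(s + 3)*(s^3 + 2*s^2 - 5*s - 6) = (s - 3)*(s + 3)^2*(s^2 - s - 2) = (s - 3)*(s + 1)*(s + 3)^2*(s - 2)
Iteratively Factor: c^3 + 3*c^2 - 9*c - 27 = (c + 3)*(c^2 - 9) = (c - 3)*(c + 3)*(c + 3)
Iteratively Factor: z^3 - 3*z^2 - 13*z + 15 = (z - 1)*(z^2 - 2*z - 15) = (z - 5)*(z - 1)*(z + 3)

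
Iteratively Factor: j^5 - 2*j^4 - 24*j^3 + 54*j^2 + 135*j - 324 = (j - 3)*(j^4 + j^3 - 21*j^2 - 9*j + 108) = (j - 3)*(j + 3)*(j^3 - 2*j^2 - 15*j + 36) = (j - 3)^2*(j + 3)*(j^2 + j - 12) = (j - 3)^3*(j + 3)*(j + 4)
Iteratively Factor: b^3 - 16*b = (b)*(b^2 - 16) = b*(b + 4)*(b - 4)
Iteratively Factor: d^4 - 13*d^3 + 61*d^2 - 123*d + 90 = (d - 5)*(d^3 - 8*d^2 + 21*d - 18) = (d - 5)*(d - 2)*(d^2 - 6*d + 9) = (d - 5)*(d - 3)*(d - 2)*(d - 3)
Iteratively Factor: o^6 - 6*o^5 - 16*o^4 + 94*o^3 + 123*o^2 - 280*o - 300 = (o - 2)*(o^5 - 4*o^4 - 24*o^3 + 46*o^2 + 215*o + 150) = (o - 2)*(o + 3)*(o^4 - 7*o^3 - 3*o^2 + 55*o + 50) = (o - 2)*(o + 1)*(o + 3)*(o^3 - 8*o^2 + 5*o + 50) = (o - 5)*(o - 2)*(o + 1)*(o + 3)*(o^2 - 3*o - 10) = (o - 5)^2*(o - 2)*(o + 1)*(o + 3)*(o + 2)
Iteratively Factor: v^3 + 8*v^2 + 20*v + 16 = (v + 2)*(v^2 + 6*v + 8) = (v + 2)^2*(v + 4)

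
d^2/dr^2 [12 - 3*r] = 0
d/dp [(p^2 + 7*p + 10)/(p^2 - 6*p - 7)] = (-13*p^2 - 34*p + 11)/(p^4 - 12*p^3 + 22*p^2 + 84*p + 49)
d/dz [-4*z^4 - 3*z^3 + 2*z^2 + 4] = z*(-16*z^2 - 9*z + 4)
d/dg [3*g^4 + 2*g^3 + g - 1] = 12*g^3 + 6*g^2 + 1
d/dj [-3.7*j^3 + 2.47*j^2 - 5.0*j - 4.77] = -11.1*j^2 + 4.94*j - 5.0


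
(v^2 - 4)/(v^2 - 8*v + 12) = (v + 2)/(v - 6)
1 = 1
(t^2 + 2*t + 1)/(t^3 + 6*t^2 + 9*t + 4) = 1/(t + 4)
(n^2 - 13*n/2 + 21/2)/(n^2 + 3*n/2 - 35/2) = (n - 3)/(n + 5)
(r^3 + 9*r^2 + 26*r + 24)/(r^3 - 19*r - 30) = (r + 4)/(r - 5)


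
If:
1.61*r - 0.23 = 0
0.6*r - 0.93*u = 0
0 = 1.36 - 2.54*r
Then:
No Solution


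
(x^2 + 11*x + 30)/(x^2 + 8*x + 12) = (x + 5)/(x + 2)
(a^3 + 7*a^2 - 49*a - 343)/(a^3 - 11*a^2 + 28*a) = (a^2 + 14*a + 49)/(a*(a - 4))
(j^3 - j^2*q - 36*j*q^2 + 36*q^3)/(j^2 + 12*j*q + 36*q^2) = (j^2 - 7*j*q + 6*q^2)/(j + 6*q)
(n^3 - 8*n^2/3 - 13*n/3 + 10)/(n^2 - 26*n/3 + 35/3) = (n^2 - n - 6)/(n - 7)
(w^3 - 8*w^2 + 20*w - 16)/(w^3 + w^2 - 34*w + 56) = (w - 2)/(w + 7)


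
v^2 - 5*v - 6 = (v - 6)*(v + 1)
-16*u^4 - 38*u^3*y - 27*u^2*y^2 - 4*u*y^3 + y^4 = (-8*u + y)*(u + y)^2*(2*u + y)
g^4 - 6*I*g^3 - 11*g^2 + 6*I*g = g*(g - 3*I)*(g - 2*I)*(g - I)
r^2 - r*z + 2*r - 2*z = (r + 2)*(r - z)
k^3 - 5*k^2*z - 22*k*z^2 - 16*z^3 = (k - 8*z)*(k + z)*(k + 2*z)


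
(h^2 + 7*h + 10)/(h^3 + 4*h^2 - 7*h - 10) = (h + 2)/(h^2 - h - 2)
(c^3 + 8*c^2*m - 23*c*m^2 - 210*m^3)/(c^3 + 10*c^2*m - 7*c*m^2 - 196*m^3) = (c^2 + c*m - 30*m^2)/(c^2 + 3*c*m - 28*m^2)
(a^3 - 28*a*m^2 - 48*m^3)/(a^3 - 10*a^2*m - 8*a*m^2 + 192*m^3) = (a + 2*m)/(a - 8*m)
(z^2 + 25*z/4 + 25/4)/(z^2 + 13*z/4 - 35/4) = (4*z + 5)/(4*z - 7)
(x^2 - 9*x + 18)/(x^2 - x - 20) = (-x^2 + 9*x - 18)/(-x^2 + x + 20)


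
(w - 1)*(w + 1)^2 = w^3 + w^2 - w - 1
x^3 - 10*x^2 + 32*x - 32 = (x - 4)^2*(x - 2)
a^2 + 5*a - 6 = (a - 1)*(a + 6)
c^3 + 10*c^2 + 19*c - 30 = (c - 1)*(c + 5)*(c + 6)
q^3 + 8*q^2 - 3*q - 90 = (q - 3)*(q + 5)*(q + 6)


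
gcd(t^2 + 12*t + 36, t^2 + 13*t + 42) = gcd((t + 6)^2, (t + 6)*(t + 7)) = t + 6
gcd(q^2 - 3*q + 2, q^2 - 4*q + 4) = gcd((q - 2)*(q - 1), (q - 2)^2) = q - 2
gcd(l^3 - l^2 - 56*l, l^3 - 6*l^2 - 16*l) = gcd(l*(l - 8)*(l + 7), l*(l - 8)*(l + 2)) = l^2 - 8*l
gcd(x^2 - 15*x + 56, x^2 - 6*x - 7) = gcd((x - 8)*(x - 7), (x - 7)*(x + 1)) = x - 7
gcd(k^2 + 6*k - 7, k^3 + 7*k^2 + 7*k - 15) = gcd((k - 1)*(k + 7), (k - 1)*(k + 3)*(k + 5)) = k - 1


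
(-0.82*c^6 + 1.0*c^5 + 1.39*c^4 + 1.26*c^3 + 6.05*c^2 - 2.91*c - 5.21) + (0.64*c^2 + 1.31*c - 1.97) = -0.82*c^6 + 1.0*c^5 + 1.39*c^4 + 1.26*c^3 + 6.69*c^2 - 1.6*c - 7.18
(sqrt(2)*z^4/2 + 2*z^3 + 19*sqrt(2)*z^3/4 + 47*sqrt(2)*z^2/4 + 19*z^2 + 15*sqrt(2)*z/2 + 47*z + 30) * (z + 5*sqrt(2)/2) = sqrt(2)*z^5/2 + 9*z^4/2 + 19*sqrt(2)*z^4/4 + 67*sqrt(2)*z^3/4 + 171*z^3/4 + 55*sqrt(2)*z^2 + 423*z^2/4 + 135*z/2 + 235*sqrt(2)*z/2 + 75*sqrt(2)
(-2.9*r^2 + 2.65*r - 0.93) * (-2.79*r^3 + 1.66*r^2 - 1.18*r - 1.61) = 8.091*r^5 - 12.2075*r^4 + 10.4157*r^3 - 0.00179999999999936*r^2 - 3.1691*r + 1.4973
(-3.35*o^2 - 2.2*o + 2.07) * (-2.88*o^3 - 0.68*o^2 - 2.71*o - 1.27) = 9.648*o^5 + 8.614*o^4 + 4.6129*o^3 + 8.8089*o^2 - 2.8157*o - 2.6289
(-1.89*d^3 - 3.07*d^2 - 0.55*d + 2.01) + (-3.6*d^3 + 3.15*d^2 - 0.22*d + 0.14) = -5.49*d^3 + 0.0800000000000001*d^2 - 0.77*d + 2.15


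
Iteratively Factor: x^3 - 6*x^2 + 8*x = (x - 4)*(x^2 - 2*x) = (x - 4)*(x - 2)*(x)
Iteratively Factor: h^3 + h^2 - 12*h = (h + 4)*(h^2 - 3*h) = h*(h + 4)*(h - 3)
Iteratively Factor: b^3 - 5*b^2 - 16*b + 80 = (b - 4)*(b^2 - b - 20) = (b - 4)*(b + 4)*(b - 5)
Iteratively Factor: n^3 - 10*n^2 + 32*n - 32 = (n - 2)*(n^2 - 8*n + 16) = (n - 4)*(n - 2)*(n - 4)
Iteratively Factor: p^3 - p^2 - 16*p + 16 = (p - 4)*(p^2 + 3*p - 4) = (p - 4)*(p + 4)*(p - 1)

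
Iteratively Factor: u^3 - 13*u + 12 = (u - 1)*(u^2 + u - 12) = (u - 1)*(u + 4)*(u - 3)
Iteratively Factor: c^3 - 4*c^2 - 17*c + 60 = (c - 3)*(c^2 - c - 20) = (c - 3)*(c + 4)*(c - 5)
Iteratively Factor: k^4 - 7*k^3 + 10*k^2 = (k - 2)*(k^3 - 5*k^2) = k*(k - 2)*(k^2 - 5*k) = k^2*(k - 2)*(k - 5)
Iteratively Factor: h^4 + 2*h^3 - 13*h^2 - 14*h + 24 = (h + 4)*(h^3 - 2*h^2 - 5*h + 6) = (h + 2)*(h + 4)*(h^2 - 4*h + 3) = (h - 3)*(h + 2)*(h + 4)*(h - 1)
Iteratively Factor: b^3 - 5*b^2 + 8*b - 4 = (b - 1)*(b^2 - 4*b + 4) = (b - 2)*(b - 1)*(b - 2)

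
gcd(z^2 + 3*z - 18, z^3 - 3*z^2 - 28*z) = 1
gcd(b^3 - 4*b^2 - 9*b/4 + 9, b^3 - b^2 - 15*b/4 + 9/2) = b - 3/2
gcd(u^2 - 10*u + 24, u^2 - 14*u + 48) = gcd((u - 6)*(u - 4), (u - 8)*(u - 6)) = u - 6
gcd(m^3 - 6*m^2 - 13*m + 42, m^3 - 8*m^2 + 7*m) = m - 7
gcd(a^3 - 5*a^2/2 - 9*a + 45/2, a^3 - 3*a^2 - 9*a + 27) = a^2 - 9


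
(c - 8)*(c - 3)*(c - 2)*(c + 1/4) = c^4 - 51*c^3/4 + 171*c^2/4 - 73*c/2 - 12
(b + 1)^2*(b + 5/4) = b^3 + 13*b^2/4 + 7*b/2 + 5/4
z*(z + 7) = z^2 + 7*z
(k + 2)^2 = k^2 + 4*k + 4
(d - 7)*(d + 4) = d^2 - 3*d - 28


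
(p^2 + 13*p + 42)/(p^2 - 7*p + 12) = (p^2 + 13*p + 42)/(p^2 - 7*p + 12)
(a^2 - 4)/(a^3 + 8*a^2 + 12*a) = (a - 2)/(a*(a + 6))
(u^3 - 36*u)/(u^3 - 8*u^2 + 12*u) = (u + 6)/(u - 2)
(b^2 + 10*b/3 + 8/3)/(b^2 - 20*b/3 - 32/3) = (b + 2)/(b - 8)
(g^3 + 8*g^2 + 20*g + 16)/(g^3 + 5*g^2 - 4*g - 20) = (g^2 + 6*g + 8)/(g^2 + 3*g - 10)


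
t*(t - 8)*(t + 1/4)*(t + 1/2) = t^4 - 29*t^3/4 - 47*t^2/8 - t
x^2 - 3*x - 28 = (x - 7)*(x + 4)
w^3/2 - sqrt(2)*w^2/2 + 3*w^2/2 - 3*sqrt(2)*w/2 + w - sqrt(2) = (w/2 + 1/2)*(w + 2)*(w - sqrt(2))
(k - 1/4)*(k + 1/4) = k^2 - 1/16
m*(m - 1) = m^2 - m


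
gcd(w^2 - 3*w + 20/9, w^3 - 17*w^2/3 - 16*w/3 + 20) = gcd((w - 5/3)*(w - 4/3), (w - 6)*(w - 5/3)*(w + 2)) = w - 5/3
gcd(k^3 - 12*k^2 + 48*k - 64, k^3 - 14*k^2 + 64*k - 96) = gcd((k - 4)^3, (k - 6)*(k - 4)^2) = k^2 - 8*k + 16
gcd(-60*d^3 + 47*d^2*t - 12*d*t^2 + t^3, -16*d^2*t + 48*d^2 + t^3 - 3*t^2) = -4*d + t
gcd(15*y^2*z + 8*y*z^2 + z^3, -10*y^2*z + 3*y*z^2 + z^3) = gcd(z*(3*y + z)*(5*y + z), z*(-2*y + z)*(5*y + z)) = 5*y*z + z^2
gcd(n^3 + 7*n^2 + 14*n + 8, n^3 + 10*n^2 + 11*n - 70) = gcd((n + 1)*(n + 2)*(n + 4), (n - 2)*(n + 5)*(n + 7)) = 1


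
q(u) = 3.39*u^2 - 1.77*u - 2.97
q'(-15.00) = -103.47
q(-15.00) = 786.33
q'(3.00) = 18.57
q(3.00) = 22.23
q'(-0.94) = -8.14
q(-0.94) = 1.69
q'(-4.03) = -29.09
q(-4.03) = 59.22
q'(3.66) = 23.04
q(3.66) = 35.96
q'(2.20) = 13.15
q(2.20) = 9.54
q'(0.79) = 3.59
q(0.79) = -2.25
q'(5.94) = 38.50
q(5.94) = 106.13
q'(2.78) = 17.08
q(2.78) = 18.31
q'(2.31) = 13.89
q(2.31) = 11.03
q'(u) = 6.78*u - 1.77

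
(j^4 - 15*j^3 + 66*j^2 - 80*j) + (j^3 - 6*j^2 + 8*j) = j^4 - 14*j^3 + 60*j^2 - 72*j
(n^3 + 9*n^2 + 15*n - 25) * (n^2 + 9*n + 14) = n^5 + 18*n^4 + 110*n^3 + 236*n^2 - 15*n - 350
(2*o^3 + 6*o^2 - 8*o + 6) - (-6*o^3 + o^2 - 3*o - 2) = 8*o^3 + 5*o^2 - 5*o + 8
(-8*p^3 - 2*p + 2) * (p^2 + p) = -8*p^5 - 8*p^4 - 2*p^3 + 2*p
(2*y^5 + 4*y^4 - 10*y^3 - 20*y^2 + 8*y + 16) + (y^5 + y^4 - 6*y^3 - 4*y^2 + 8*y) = 3*y^5 + 5*y^4 - 16*y^3 - 24*y^2 + 16*y + 16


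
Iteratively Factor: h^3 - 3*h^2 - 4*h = (h - 4)*(h^2 + h) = h*(h - 4)*(h + 1)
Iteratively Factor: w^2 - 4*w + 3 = (w - 1)*(w - 3)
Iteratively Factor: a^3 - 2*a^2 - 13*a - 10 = (a - 5)*(a^2 + 3*a + 2) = (a - 5)*(a + 2)*(a + 1)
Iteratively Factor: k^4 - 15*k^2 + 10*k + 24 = (k - 3)*(k^3 + 3*k^2 - 6*k - 8) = (k - 3)*(k + 4)*(k^2 - k - 2) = (k - 3)*(k - 2)*(k + 4)*(k + 1)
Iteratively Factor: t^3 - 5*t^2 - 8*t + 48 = (t + 3)*(t^2 - 8*t + 16) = (t - 4)*(t + 3)*(t - 4)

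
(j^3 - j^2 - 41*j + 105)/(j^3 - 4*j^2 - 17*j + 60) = (j + 7)/(j + 4)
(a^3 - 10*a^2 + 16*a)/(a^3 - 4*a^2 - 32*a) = (a - 2)/(a + 4)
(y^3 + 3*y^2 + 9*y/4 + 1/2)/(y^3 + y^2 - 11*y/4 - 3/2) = (2*y + 1)/(2*y - 3)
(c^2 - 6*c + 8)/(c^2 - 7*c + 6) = (c^2 - 6*c + 8)/(c^2 - 7*c + 6)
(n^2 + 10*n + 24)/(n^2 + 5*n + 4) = (n + 6)/(n + 1)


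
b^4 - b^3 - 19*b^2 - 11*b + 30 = (b - 5)*(b - 1)*(b + 2)*(b + 3)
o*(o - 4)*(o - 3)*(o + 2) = o^4 - 5*o^3 - 2*o^2 + 24*o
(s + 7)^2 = s^2 + 14*s + 49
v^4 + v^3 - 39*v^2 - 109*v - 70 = (v - 7)*(v + 1)*(v + 2)*(v + 5)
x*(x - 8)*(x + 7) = x^3 - x^2 - 56*x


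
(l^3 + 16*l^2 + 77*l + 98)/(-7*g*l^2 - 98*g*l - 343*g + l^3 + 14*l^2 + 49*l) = (-l - 2)/(7*g - l)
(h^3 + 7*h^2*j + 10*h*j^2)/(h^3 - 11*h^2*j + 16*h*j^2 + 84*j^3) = h*(h + 5*j)/(h^2 - 13*h*j + 42*j^2)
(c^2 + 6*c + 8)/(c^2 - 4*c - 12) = (c + 4)/(c - 6)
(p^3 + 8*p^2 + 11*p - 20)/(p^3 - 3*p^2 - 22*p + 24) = (p + 5)/(p - 6)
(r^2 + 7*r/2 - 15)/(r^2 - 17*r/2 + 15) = (r + 6)/(r - 6)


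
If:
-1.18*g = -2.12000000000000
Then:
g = 1.80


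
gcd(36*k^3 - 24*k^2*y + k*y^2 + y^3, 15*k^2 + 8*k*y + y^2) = 1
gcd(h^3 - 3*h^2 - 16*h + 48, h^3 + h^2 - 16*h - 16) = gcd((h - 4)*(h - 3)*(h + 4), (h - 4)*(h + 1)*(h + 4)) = h^2 - 16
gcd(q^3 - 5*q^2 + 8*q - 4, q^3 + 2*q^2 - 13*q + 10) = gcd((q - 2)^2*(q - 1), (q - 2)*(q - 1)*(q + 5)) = q^2 - 3*q + 2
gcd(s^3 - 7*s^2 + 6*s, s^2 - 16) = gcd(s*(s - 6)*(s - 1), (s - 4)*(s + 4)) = 1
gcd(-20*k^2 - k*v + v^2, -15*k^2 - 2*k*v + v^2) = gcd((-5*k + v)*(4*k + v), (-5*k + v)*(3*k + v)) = -5*k + v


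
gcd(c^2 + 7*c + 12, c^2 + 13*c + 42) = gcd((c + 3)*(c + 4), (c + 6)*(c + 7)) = 1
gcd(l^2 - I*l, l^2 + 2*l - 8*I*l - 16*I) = 1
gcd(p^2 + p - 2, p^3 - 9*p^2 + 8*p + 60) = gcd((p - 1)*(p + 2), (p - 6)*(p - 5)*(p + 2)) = p + 2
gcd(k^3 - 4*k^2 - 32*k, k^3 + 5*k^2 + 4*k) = k^2 + 4*k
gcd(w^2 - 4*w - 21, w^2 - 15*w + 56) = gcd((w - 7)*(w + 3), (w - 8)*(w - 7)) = w - 7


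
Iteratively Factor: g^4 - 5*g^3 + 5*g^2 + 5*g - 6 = (g - 2)*(g^3 - 3*g^2 - g + 3) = (g - 3)*(g - 2)*(g^2 - 1) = (g - 3)*(g - 2)*(g + 1)*(g - 1)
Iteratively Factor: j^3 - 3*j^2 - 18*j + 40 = (j + 4)*(j^2 - 7*j + 10) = (j - 5)*(j + 4)*(j - 2)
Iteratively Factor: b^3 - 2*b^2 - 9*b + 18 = (b - 3)*(b^2 + b - 6) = (b - 3)*(b - 2)*(b + 3)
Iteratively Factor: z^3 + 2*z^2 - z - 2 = (z + 2)*(z^2 - 1) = (z - 1)*(z + 2)*(z + 1)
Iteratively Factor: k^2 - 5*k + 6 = (k - 2)*(k - 3)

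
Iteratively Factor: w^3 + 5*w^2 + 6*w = (w + 2)*(w^2 + 3*w) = (w + 2)*(w + 3)*(w)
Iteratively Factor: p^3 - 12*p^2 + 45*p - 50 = (p - 2)*(p^2 - 10*p + 25) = (p - 5)*(p - 2)*(p - 5)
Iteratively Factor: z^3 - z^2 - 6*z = (z)*(z^2 - z - 6) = z*(z + 2)*(z - 3)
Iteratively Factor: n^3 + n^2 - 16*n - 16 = (n + 4)*(n^2 - 3*n - 4) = (n + 1)*(n + 4)*(n - 4)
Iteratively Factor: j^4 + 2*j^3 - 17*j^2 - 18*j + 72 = (j + 4)*(j^3 - 2*j^2 - 9*j + 18) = (j + 3)*(j + 4)*(j^2 - 5*j + 6) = (j - 3)*(j + 3)*(j + 4)*(j - 2)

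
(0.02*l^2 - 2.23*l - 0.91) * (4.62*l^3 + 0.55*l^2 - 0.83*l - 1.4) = 0.0924*l^5 - 10.2916*l^4 - 5.4473*l^3 + 1.3224*l^2 + 3.8773*l + 1.274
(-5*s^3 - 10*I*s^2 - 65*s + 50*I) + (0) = -5*s^3 - 10*I*s^2 - 65*s + 50*I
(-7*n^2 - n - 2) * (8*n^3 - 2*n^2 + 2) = -56*n^5 + 6*n^4 - 14*n^3 - 10*n^2 - 2*n - 4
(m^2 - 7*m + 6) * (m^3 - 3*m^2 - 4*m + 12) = m^5 - 10*m^4 + 23*m^3 + 22*m^2 - 108*m + 72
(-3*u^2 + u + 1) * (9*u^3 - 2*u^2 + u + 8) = -27*u^5 + 15*u^4 + 4*u^3 - 25*u^2 + 9*u + 8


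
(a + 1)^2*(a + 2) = a^3 + 4*a^2 + 5*a + 2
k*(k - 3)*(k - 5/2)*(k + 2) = k^4 - 7*k^3/2 - 7*k^2/2 + 15*k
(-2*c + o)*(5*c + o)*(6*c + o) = -60*c^3 + 8*c^2*o + 9*c*o^2 + o^3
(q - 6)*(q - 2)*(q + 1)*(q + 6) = q^4 - q^3 - 38*q^2 + 36*q + 72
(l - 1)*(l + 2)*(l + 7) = l^3 + 8*l^2 + 5*l - 14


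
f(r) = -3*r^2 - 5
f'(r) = -6*r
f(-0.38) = -5.43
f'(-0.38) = 2.28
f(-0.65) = -6.27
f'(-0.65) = 3.90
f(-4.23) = -58.68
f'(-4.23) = 25.38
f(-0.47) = -5.66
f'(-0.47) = 2.82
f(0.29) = -5.25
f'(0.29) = -1.74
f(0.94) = -7.65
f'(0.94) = -5.64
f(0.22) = -5.15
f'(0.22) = -1.32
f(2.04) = -17.48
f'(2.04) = -12.24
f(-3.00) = -32.00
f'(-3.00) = 18.00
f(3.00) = -32.00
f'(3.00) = -18.00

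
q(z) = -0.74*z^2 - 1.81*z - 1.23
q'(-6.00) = 7.07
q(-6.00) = -17.01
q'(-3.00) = 2.63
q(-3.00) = -2.46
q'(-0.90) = -0.48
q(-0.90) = -0.20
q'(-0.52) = -1.04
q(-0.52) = -0.49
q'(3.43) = -6.89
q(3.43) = -16.14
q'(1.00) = -3.29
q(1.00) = -3.78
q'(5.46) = -9.89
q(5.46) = -33.17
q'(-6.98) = 8.52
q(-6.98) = -24.65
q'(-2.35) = 1.67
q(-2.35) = -1.06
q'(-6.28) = 7.48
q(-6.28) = -19.05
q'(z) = -1.48*z - 1.81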